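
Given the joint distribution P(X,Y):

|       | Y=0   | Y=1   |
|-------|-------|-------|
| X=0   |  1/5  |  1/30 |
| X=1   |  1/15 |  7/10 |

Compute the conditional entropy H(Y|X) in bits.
0.4648 bits

H(Y|X) = H(X,Y) - H(X)

H(X,Y) = -Σ_{x,y} P(x,y) log₂ P(x,y). Per-cell terms -P(x,y)·log₂P(x,y):
  X=0: 0.46439, 0.16356
  X=1: 0.26046, 0.36020
Sum of the 4 terms: H(X,Y) = 1.2486 bits

Marginal of X (row sums):
  P(X=0) = 1/5 + 1/30 = 7/30
  P(X=1) = 1/15 + 7/10 = 23/30
H(X) = -[(7/30)·log₂(7/30) + (23/30)·log₂(23/30)]
  = 0.48989 + 0.29389 = 0.7838 bits

H(Y|X) = H(X,Y) - H(X) = 1.2486 - 0.7838 = 0.4648 bits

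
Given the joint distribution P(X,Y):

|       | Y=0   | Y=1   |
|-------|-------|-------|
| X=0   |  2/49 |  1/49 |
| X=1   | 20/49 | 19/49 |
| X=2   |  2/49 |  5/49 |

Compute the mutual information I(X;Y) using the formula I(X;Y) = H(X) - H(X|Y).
0.0246 bits

I(X;Y) = H(X) - H(X|Y)

Marginal of X (row sums):
  P(X=0) = 2/49 + 1/49 = 3/49
  P(X=1) = 20/49 + 19/49 = 39/49
  P(X=2) = 2/49 + 5/49 = 1/7
H(X) = -[(3/49)·log₂(3/49) + (39/49)·log₂(39/49) + (1/7)·log₂(1/7)]
  = 0.24672 + 0.26210 + 0.40105 = 0.90987 bits

Marginal of Y (column sums):
  P(Y=0) = 2/49 + 20/49 + 2/49 = 24/49
  P(Y=1) = 1/49 + 19/49 + 5/49 = 25/49
H(X|Y) = Σ_y P(y)·H(X|Y=y):
  Y=0: P(Y=0) = 24/49, P(X|Y=0) = (1/12, 5/6, 1/12) → H(X|Y=0) = 0.81669
  Y=1: P(Y=1) = 25/49, P(X|Y=1) = (1/25, 19/25, 1/5) → H(X|Y=1) = 0.95105
H(X|Y) = (24/49)·0.81669 + (25/49)·0.95105 = 0.88524 bits

I(X;Y) = H(X) - H(X|Y) = 0.90987 - 0.88524 = 0.0246 bits

Cross-check via I(X;Y) = H(X) + H(Y) - H(X,Y): computing H(Y) from the column sums and H(X,Y) from the 6 cells in the same way gives H(Y) = 0.99970 bits and H(X,Y) = 1.88494 bits, so
I(X;Y) = 0.90987 + 0.99970 - 1.88494 = 0.0246 bits ✓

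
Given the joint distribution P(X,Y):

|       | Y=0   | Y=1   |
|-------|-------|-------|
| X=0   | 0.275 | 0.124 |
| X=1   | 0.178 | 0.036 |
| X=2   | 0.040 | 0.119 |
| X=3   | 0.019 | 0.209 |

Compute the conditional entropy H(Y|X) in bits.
0.7203 bits

H(Y|X) = H(X,Y) - H(X)

H(X,Y) = -Σ_{x,y} P(x,y) log₂ P(x,y). Per-cell terms -P(x,y)·log₂P(x,y):
  X=0: 0.512187, 0.373437
  X=1: 0.443229, 0.172651
  X=2: 0.185754, 0.365445
  X=3: 0.108639, 0.472011
Sum of the 8 terms: H(X,Y) = 2.633353 bits

Marginal of X (row sums):
  P(X=0) = 0.275 + 0.124 = 0.399
  P(X=1) = 0.178 + 0.036 = 0.214
  P(X=2) = 0.040 + 0.119 = 0.159
  P(X=3) = 0.019 + 0.209 = 0.228
H(X) = -[0.399·log₂(0.399) + 0.214·log₂(0.214) + 0.159·log₂(0.159) + 0.228·log₂(0.228)]
  = 0.528890 + 0.476004 + 0.421811 + 0.486300 = 1.913005 bits

H(Y|X) = H(X,Y) - H(X) = 2.633353 - 1.913005 = 0.7203 bits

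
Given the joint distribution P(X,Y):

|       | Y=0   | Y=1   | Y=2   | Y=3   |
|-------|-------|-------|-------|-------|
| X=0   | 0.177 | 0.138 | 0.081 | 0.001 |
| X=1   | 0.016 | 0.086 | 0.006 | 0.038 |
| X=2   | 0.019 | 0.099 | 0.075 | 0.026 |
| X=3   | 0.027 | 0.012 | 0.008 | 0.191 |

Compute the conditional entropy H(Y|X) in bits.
1.4417 bits

H(Y|X) = H(X,Y) - H(X)

H(X,Y) = -Σ_{x,y} P(x,y) log₂ P(x,y). Per-cell terms -P(x,y)·log₂P(x,y):
  X=0: 0.4421776, 0.3943019, 0.2937007, 0.0099658
  X=1: 0.0954525, 0.3043987, 0.0442849, 0.1792786
  X=2: 0.1086393, 0.3303063, 0.2802724, 0.1368990
  X=3: 0.1406942, 0.0765699, 0.0557263, 0.4561759
Sum of the 16 terms: H(X,Y) = 3.348844 bits

Marginal of X (row sums):
  P(X=0) = 0.177 + 0.138 + 0.081 + 0.001 = 0.397
  P(X=1) = 0.016 + 0.086 + 0.006 + 0.038 = 0.146
  P(X=2) = 0.019 + 0.099 + 0.075 + 0.026 = 0.219
  P(X=3) = 0.027 + 0.012 + 0.008 + 0.191 = 0.238
H(X) = -[0.397·log₂(0.397) + 0.146·log₂(0.146) + 0.219·log₂(0.219) + 0.238·log₂(0.238)]
  = 0.5291173 + 0.4052901 + 0.4798284 + 0.4928900 = 1.907126 bits

H(Y|X) = H(X,Y) - H(X) = 3.348844 - 1.907126 = 1.4417 bits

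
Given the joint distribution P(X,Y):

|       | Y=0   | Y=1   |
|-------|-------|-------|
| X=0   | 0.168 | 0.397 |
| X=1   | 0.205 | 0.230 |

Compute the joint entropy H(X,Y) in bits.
1.9178 bits

H(X,Y) = -Σ_{x,y} P(x,y) log₂ P(x,y). Per-cell terms -P(x,y)·log₂P(x,y):
  X=0: 0.4323, 0.5291
  X=1: 0.4687, 0.4877
Sum of the 4 terms: H(X,Y) = 1.9178 bits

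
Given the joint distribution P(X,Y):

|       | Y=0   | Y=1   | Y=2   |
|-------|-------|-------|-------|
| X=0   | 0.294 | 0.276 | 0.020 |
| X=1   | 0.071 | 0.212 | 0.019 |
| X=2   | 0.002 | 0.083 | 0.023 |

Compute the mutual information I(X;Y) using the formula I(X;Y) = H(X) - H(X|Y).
0.1188 bits

I(X;Y) = H(X) - H(X|Y)

Marginal of X (row sums):
  P(X=0) = 0.294 + 0.276 + 0.020 = 0.590
  P(X=1) = 0.071 + 0.212 + 0.019 = 0.302
  P(X=2) = 0.002 + 0.083 + 0.023 = 0.108
H(X) = -[0.590·log₂(0.590) + 0.302·log₂(0.302) + 0.108·log₂(0.108)]
  = 0.4491 + 0.5217 + 0.3468 = 1.3176 bits

Marginal of Y (column sums):
  P(Y=0) = 0.294 + 0.071 + 0.002 = 0.367
  P(Y=1) = 0.276 + 0.212 + 0.083 = 0.571
  P(Y=2) = 0.020 + 0.019 + 0.023 = 0.062
H(X|Y) = Σ_y P(y)·H(X|Y=y):
  Y=0: P(Y=0) = 0.367, P(X|Y=0) = (294/367, 71/367, 2/367) → H(X|Y=0) = 0.7558
  Y=1: P(Y=1) = 0.571, P(X|Y=1) = (276/571, 212/571, 83/571) → H(X|Y=1) = 1.4421
  Y=2: P(Y=2) = 0.062, P(X|Y=2) = (10/31, 19/62, 23/62) → H(X|Y=2) = 1.5801
H(X|Y) = 0.367·0.7558 + 0.571·1.4421 + 0.062·1.5801 = 1.1988 bits

I(X;Y) = H(X) - H(X|Y) = 1.3176 - 1.1988 = 0.1188 bits

Cross-check via I(X;Y) = H(X) + H(Y) - H(X,Y): computing H(Y) from the column sums and H(X,Y) from the 9 cells in the same way gives H(Y) = 1.2411 bits and H(X,Y) = 2.4399 bits, so
I(X;Y) = 1.3176 + 1.2411 - 2.4399 = 0.1188 bits ✓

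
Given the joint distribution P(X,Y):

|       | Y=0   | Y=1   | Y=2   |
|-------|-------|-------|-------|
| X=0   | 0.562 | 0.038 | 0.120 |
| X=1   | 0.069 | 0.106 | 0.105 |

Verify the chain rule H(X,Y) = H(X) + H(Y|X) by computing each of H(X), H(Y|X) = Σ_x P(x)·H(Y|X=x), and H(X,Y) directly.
H(X) = 0.8555 bits, H(Y|X) = 1.1089 bits, H(X,Y) = 1.9643 bits

Marginal of X (row sums):
  P(X=0) = 0.562 + 0.038 + 0.120 = 0.720
  P(X=1) = 0.069 + 0.106 + 0.105 = 0.280
H(X) = -[0.720·log₂(0.720) + 0.280·log₂(0.280)]
  = 0.3412305 + 0.5142204 = 0.8555 bits

H(Y|X) = Σ_x P(x)·H(Y|X=x):
  X=0: P(X=0) = 0.720, P(Y|X=0) = (281/360, 19/360, 1/6) → H(Y|X=0) = 0.9338035
  X=1: P(X=1) = 0.280, P(Y|X=1) = (69/280, 53/140, 3/8) → H(Y|X=1) = 1.5591275
H(Y|X) = 0.720·0.9338035 + 0.280·1.5591275 = 1.1089 bits

H(X,Y) = -Σ_{x,y} P(x,y) log₂ P(x,y). Per-cell terms -P(x,y)·log₂P(x,y):
  X=0: 0.4672232, 0.1792786, 0.3670672
  X=1: 0.2661509, 0.3432136, 0.3414116
Sum of the 6 terms: H(X,Y) = 1.9643 bits

Chain rule check:
  H(X) + H(Y|X) = 0.8555 + 1.1089 = 1.9644 bits
  H(X,Y) = 1.9643 bits
✓ Chain rule verified (Δ = 0.0001 is 4-dp rounding noise: each of the three values was rounded independently).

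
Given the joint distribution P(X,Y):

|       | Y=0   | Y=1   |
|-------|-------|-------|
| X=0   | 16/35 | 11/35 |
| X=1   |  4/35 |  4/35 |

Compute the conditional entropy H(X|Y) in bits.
0.7711 bits

H(X|Y) = H(X,Y) - H(Y)

H(X,Y) = -Σ_{x,y} P(x,y) log₂ P(x,y). Per-cell terms -P(x,y)·log₂P(x,y):
  X=0: 0.51624, 0.52481
  X=1: 0.35763, 0.35763
Sum of the 4 terms: H(X,Y) = 1.7563 bits

Marginal of Y (column sums):
  P(Y=0) = 16/35 + 4/35 = 4/7
  P(Y=1) = 11/35 + 4/35 = 3/7
H(Y) = -[(4/7)·log₂(4/7) + (3/7)·log₂(3/7)]
  = 0.46135 + 0.52388 = 0.9852 bits

H(X|Y) = H(X,Y) - H(Y) = 1.7563 - 0.9852 = 0.7711 bits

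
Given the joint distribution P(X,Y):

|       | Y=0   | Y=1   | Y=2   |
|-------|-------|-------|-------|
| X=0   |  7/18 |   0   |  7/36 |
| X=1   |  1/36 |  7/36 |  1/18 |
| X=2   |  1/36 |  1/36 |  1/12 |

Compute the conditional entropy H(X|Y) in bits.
0.8794 bits

H(X|Y) = H(X,Y) - H(Y)

H(X,Y) = -Σ_{x,y} P(x,y) log₂ P(x,y). Per-cell terms -P(x,y)·log₂P(x,y):
  X=0: 0.5299, 0.0000, 0.4594
  X=1: 0.1436, 0.4594, 0.2317
  X=2: 0.1436, 0.1436, 0.2987
  (cells with P = 0 contribute 0)
Sum of the 9 terms: H(X,Y) = 2.4099 bits

Marginal of Y (column sums):
  P(Y=0) = 7/18 + 1/36 + 1/36 = 4/9
  P(Y=1) = 0 + 7/36 + 1/36 = 2/9
  P(Y=2) = 7/36 + 1/18 + 1/12 = 1/3
H(Y) = -[(4/9)·log₂(4/9) + (2/9)·log₂(2/9) + (1/3)·log₂(1/3)]
  = 0.5200 + 0.4822 + 0.5283 = 1.5305 bits

H(X|Y) = H(X,Y) - H(Y) = 2.4099 - 1.5305 = 0.8794 bits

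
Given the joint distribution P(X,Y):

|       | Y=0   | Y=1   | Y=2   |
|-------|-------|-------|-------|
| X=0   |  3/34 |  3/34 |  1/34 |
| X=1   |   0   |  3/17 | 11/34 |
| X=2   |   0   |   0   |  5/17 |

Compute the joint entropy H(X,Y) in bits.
2.2553 bits

H(X,Y) = -Σ_{x,y} P(x,y) log₂ P(x,y). Per-cell terms -P(x,y)·log₂P(x,y):
  X=0: 0.30904, 0.30904, 0.14963
  X=1: 0.00000, 0.44162, 0.52672
  X=2: 0.00000, 0.00000, 0.51927
  (cells with P = 0 contribute 0)
Sum of the 9 terms: H(X,Y) = 2.2553 bits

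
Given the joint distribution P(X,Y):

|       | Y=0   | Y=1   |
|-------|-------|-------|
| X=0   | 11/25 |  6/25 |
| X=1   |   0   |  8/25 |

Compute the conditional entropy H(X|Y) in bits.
0.5517 bits

H(X|Y) = H(X,Y) - H(Y)

H(X,Y) = -Σ_{x,y} P(x,y) log₂ P(x,y). Per-cell terms -P(x,y)·log₂P(x,y):
  X=0: 0.52115, 0.49413
  X=1: 0.00000, 0.52603
  (cells with P = 0 contribute 0)
Sum of the 4 terms: H(X,Y) = 1.5413 bits

Marginal of Y (column sums):
  P(Y=0) = 11/25 + 0 = 11/25
  P(Y=1) = 6/25 + 8/25 = 14/25
H(Y) = -[(11/25)·log₂(11/25) + (14/25)·log₂(14/25)]
  = 0.52115 + 0.46844 = 0.9896 bits

H(X|Y) = H(X,Y) - H(Y) = 1.5413 - 0.9896 = 0.5517 bits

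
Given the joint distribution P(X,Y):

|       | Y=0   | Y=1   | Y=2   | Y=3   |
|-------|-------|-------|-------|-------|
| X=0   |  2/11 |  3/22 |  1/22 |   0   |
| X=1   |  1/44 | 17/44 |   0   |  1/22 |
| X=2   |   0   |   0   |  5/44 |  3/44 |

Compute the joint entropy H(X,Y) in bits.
2.5194 bits

H(X,Y) = -Σ_{x,y} P(x,y) log₂ P(x,y). Per-cell terms -P(x,y)·log₂P(x,y):
  X=0: 0.44717, 0.39197, 0.20270, 0.00000
  X=1: 0.12408, 0.53008, 0.00000, 0.20270
  X=2: 0.00000, 0.00000, 0.35653, 0.26417
  (cells with P = 0 contribute 0)
Sum of the 12 terms: H(X,Y) = 2.5194 bits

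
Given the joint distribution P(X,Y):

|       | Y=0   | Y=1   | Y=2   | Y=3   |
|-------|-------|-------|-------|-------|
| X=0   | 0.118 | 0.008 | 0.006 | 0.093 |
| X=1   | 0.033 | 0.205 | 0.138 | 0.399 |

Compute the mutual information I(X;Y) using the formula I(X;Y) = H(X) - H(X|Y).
0.2255 bits

I(X;Y) = H(X) - H(X|Y)

Marginal of X (row sums):
  P(X=0) = 0.118 + 0.008 + 0.006 + 0.093 = 0.225
  P(X=1) = 0.033 + 0.205 + 0.138 + 0.399 = 0.775
H(X) = -[0.225·log₂(0.225) + 0.775·log₂(0.775)]
  = 0.4842 + 0.2850 = 0.7692 bits

Marginal of Y (column sums):
  P(Y=0) = 0.118 + 0.033 = 0.151
  P(Y=1) = 0.008 + 0.205 = 0.213
  P(Y=2) = 0.006 + 0.138 = 0.144
  P(Y=3) = 0.093 + 0.399 = 0.492
H(X|Y) = Σ_y P(y)·H(X|Y=y):
  Y=0: P(Y=0) = 0.151, P(X|Y=0) = (118/151, 33/151) → H(X|Y=0) = 0.7575
  Y=1: P(Y=1) = 0.213, P(X|Y=1) = (8/213, 205/213) → H(X|Y=1) = 0.2310
  Y=2: P(Y=2) = 0.144, P(X|Y=2) = (1/24, 23/24) → H(X|Y=2) = 0.2499
  Y=3: P(Y=3) = 0.492, P(X|Y=3) = (31/164, 133/164) → H(X|Y=3) = 0.6994
H(X|Y) = 0.151·0.7575 + 0.213·0.2310 + 0.144·0.2499 + 0.492·0.6994 = 0.5437 bits

I(X;Y) = H(X) - H(X|Y) = 0.7692 - 0.5437 = 0.2255 bits

Cross-check via I(X;Y) = H(X) + H(Y) - H(X,Y): computing H(Y) from the column sums and H(X,Y) from the 8 cells in the same way gives H(Y) = 1.7931 bits and H(X,Y) = 2.3368 bits, so
I(X;Y) = 0.7692 + 1.7931 - 2.3368 = 0.2255 bits ✓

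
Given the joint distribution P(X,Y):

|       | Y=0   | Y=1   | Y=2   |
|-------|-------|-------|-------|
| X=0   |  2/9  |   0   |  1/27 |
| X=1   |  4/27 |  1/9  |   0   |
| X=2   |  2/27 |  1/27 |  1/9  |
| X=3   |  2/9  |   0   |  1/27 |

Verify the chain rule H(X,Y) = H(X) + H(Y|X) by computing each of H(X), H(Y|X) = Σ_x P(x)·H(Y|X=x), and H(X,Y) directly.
H(X) = 1.9970 bits, H(Y|X) = 0.8865 bits, H(X,Y) = 2.8834 bits

Marginal of X (row sums):
  P(X=0) = 2/9 + 0 + 1/27 = 7/27
  P(X=1) = 4/27 + 1/9 + 0 = 7/27
  P(X=2) = 2/27 + 1/27 + 1/9 = 2/9
  P(X=3) = 2/9 + 0 + 1/27 = 7/27
H(X) = -[(7/27)·log₂(7/27) + (7/27)·log₂(7/27) + (2/9)·log₂(2/9) + (7/27)·log₂(7/27)]
  = 0.50492 + 0.50492 + 0.48221 + 0.50492 = 1.9970 bits

H(Y|X) = Σ_x P(x)·H(Y|X=x):
  X=0: P(X=0) = 7/27, P(Y|X=0) = (6/7, 0, 1/7) → H(Y|X=0) = 0.59167
  X=1: P(X=1) = 7/27, P(Y|X=1) = (4/7, 3/7, 0) → H(Y|X=1) = 0.98523
  X=2: P(X=2) = 2/9, P(Y|X=2) = (1/3, 1/6, 1/2) → H(Y|X=2) = 1.45915
  X=3: P(X=3) = 7/27, P(Y|X=3) = (6/7, 0, 1/7) → H(Y|X=3) = 0.59167
H(Y|X) = (7/27)·0.59167 + (7/27)·0.98523 + (2/9)·1.45915 + (7/27)·0.59167 = 0.8865 bits

H(X,Y) = -Σ_{x,y} P(x,y) log₂ P(x,y). Per-cell terms -P(x,y)·log₂P(x,y):
  X=0: 0.48221, 0.00000, 0.17611
  X=1: 0.40813, 0.35221, 0.00000
  X=2: 0.27814, 0.17611, 0.35221
  X=3: 0.48221, 0.00000, 0.17611
  (cells with P = 0 contribute 0)
Sum of the 12 terms: H(X,Y) = 2.8834 bits

Chain rule check:
  H(X) + H(Y|X) = 1.9970 + 0.8865 = 2.8835 bits
  H(X,Y) = 2.8834 bits
✓ Chain rule verified (Δ = 0.0001 is 4-dp rounding noise: each of the three values was rounded independently).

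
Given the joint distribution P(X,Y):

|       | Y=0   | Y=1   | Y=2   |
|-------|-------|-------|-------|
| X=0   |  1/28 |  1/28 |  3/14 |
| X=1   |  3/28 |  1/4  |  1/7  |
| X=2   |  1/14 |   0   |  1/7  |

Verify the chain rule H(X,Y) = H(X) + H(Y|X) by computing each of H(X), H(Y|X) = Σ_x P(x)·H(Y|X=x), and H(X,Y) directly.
H(X) = 1.4926 bits, H(Y|X) = 1.2463 bits, H(X,Y) = 2.7389 bits

Marginal of X (row sums):
  P(X=0) = 1/28 + 1/28 + 3/14 = 2/7
  P(X=1) = 3/28 + 1/4 + 1/7 = 1/2
  P(X=2) = 1/14 + 0 + 1/7 = 3/14
H(X) = -[(2/7)·log₂(2/7) + (1/2)·log₂(1/2) + (3/14)·log₂(3/14)]
  = 0.51639 + 0.50000 + 0.47623 = 1.4926 bits

H(Y|X) = Σ_x P(x)·H(Y|X=x):
  X=0: P(X=0) = 2/7, P(Y|X=0) = (1/8, 1/8, 3/4) → H(Y|X=0) = 1.06128
  X=1: P(X=1) = 1/2, P(Y|X=1) = (3/14, 1/2, 2/7) → H(Y|X=1) = 1.49261
  X=2: P(X=2) = 3/14, P(Y|X=2) = (1/3, 0, 2/3) → H(Y|X=2) = 0.91830
H(Y|X) = (2/7)·1.06128 + (1/2)·1.49261 + (3/14)·0.91830 = 1.2463 bits

H(X,Y) = -Σ_{x,y} P(x,y) log₂ P(x,y). Per-cell terms -P(x,y)·log₂P(x,y):
  X=0: 0.17169, 0.17169, 0.47623
  X=1: 0.34526, 0.50000, 0.40105
  X=2: 0.27195, 0.00000, 0.40105
  (cells with P = 0 contribute 0)
Sum of the 9 terms: H(X,Y) = 2.7389 bits

Chain rule check:
  H(X) + H(Y|X) = 1.4926 + 1.2463 = 2.7389 bits
  H(X,Y) = 2.7389 bits
✓ Chain rule verified.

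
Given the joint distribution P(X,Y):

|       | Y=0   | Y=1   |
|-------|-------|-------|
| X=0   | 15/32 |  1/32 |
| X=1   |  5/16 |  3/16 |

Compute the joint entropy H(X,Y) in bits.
1.6459 bits

H(X,Y) = -Σ_{x,y} P(x,y) log₂ P(x,y). Per-cell terms -P(x,y)·log₂P(x,y):
  X=0: 0.51240, 0.15625
  X=1: 0.52440, 0.45282
Sum of the 4 terms: H(X,Y) = 1.6459 bits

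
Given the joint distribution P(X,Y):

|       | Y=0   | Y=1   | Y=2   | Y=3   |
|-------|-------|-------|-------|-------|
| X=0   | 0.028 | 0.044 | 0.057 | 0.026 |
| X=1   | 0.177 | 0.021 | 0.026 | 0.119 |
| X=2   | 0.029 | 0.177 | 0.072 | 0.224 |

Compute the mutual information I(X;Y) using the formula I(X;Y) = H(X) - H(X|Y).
0.2550 bits

I(X;Y) = H(X) - H(X|Y)

Marginal of X (row sums):
  P(X=0) = 0.028 + 0.044 + 0.057 + 0.026 = 0.155
  P(X=1) = 0.177 + 0.021 + 0.026 + 0.119 = 0.343
  P(X=2) = 0.029 + 0.177 + 0.072 + 0.224 = 0.502
H(X) = -[0.155·log₂(0.155) + 0.343·log₂(0.343) + 0.502·log₂(0.502)]
  = 0.4169 + 0.5295 + 0.4991 = 1.4455 bits

Marginal of Y (column sums):
  P(Y=0) = 0.028 + 0.177 + 0.029 = 0.234
  P(Y=1) = 0.044 + 0.021 + 0.177 = 0.242
  P(Y=2) = 0.057 + 0.026 + 0.072 = 0.155
  P(Y=3) = 0.026 + 0.119 + 0.224 = 0.369
H(X|Y) = Σ_y P(y)·H(X|Y=y):
  Y=0: P(Y=0) = 0.234, P(X|Y=0) = (14/117, 59/78, 29/234) → H(X|Y=0) = 1.0445
  Y=1: P(Y=1) = 0.242, P(X|Y=1) = (2/11, 21/242, 177/242) → H(X|Y=1) = 1.0832
  Y=2: P(Y=2) = 0.155, P(X|Y=2) = (57/155, 26/155, 72/155) → H(X|Y=2) = 1.4766
  Y=3: P(Y=3) = 0.369, P(X|Y=3) = (26/369, 119/369, 224/369) → H(X|Y=3) = 1.2333
H(X|Y) = 0.234·1.0445 + 0.242·1.0832 + 0.155·1.4766 + 0.369·1.2333 = 1.1905 bits

I(X;Y) = H(X) - H(X|Y) = 1.4455 - 1.1905 = 0.2550 bits

Cross-check via I(X;Y) = H(X) + H(Y) - H(X,Y): computing H(Y) from the column sums and H(X,Y) from the 12 cells in the same way gives H(Y) = 1.9333 bits and H(X,Y) = 3.1238 bits, so
I(X;Y) = 1.4455 + 1.9333 - 3.1238 = 0.2550 bits ✓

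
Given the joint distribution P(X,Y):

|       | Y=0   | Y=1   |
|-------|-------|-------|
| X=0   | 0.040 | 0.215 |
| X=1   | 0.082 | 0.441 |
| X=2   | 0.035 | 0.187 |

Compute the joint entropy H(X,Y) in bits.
2.1009 bits

H(X,Y) = -Σ_{x,y} P(x,y) log₂ P(x,y). Per-cell terms -P(x,y)·log₂P(x,y):
  X=0: 0.18575, 0.47678
  X=1: 0.29588, 0.52089
  X=2: 0.16928, 0.45233
Sum of the 6 terms: H(X,Y) = 2.1009 bits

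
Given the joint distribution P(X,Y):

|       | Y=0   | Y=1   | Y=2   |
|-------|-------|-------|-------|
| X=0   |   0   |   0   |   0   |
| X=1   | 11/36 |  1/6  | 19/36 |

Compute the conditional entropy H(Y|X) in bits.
1.4401 bits

H(Y|X) = H(X,Y) - H(X)

H(X,Y) = -Σ_{x,y} P(x,y) log₂ P(x,y). Per-cell terms -P(x,y)·log₂P(x,y):
  X=0: 0.0000, 0.0000, 0.0000
  X=1: 0.5227, 0.4308, 0.4866
  (cells with P = 0 contribute 0)
Sum of the 6 terms: H(X,Y) = 1.4401 bits

Marginal of X (row sums):
  P(X=0) = 0 + 0 + 0 = 0
  P(X=1) = 11/36 + 1/6 + 19/36 = 1
H(X) = -[1·log₂(1)]   (outcomes with P = 0 contribute 0)
  = 0.0000 bits

H(Y|X) = H(X,Y) - H(X) = 1.4401 - 0.0000 = 1.4401 bits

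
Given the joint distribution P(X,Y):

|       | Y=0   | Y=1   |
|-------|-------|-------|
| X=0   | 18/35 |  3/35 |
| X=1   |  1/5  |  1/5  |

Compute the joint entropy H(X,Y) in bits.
1.7260 bits

H(X,Y) = -Σ_{x,y} P(x,y) log₂ P(x,y). Per-cell terms -P(x,y)·log₂P(x,y):
  X=0: 0.4934, 0.3038
  X=1: 0.4644, 0.4644
Sum of the 4 terms: H(X,Y) = 1.7260 bits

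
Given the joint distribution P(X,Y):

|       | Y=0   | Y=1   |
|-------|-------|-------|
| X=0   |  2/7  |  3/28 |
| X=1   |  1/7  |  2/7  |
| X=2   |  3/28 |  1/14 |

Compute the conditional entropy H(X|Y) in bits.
1.4000 bits

H(X|Y) = H(X,Y) - H(Y)

H(X,Y) = -Σ_{x,y} P(x,y) log₂ P(x,y). Per-cell terms -P(x,y)·log₂P(x,y):
  X=0: 0.51639, 0.34526
  X=1: 0.40105, 0.51639
  X=2: 0.34526, 0.27195
Sum of the 6 terms: H(X,Y) = 2.3963 bits

Marginal of Y (column sums):
  P(Y=0) = 2/7 + 1/7 + 3/28 = 15/28
  P(Y=1) = 3/28 + 2/7 + 1/14 = 13/28
H(Y) = -[(15/28)·log₂(15/28) + (13/28)·log₂(13/28)]
  = 0.48239 + 0.51392 = 0.9963 bits

H(X|Y) = H(X,Y) - H(Y) = 2.3963 - 0.9963 = 1.4000 bits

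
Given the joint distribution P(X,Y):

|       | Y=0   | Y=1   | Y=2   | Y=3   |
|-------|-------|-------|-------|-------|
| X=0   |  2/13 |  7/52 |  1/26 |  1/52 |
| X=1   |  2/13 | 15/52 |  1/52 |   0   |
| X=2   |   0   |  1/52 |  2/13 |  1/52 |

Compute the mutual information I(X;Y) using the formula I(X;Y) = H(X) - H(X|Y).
0.4282 bits

I(X;Y) = H(X) - H(X|Y)

Marginal of X (row sums):
  P(X=0) = 2/13 + 7/52 + 1/26 + 1/52 = 9/26
  P(X=1) = 2/13 + 15/52 + 1/52 + 0 = 6/13
  P(X=2) = 0 + 1/52 + 2/13 + 1/52 = 5/26
H(X) = -[(9/26)·log₂(9/26) + (6/13)·log₂(6/13) + (5/26)·log₂(5/26)]
  = 0.52979 + 0.51484 + 0.45741 = 1.50204 bits

Marginal of Y (column sums):
  P(Y=0) = 2/13 + 2/13 + 0 = 4/13
  P(Y=1) = 7/52 + 15/52 + 1/52 = 23/52
  P(Y=2) = 1/26 + 1/52 + 2/13 = 11/52
  P(Y=3) = 1/52 + 0 + 1/52 = 1/26
H(X|Y) = Σ_y P(y)·H(X|Y=y):
  Y=0: P(Y=0) = 4/13, P(X|Y=0) = (1/2, 1/2, 0) → H(X|Y=0) = 1.00000
  Y=1: P(Y=1) = 23/52, P(X|Y=1) = (7/23, 15/23, 1/23) → H(X|Y=1) = 1.12118
  Y=2: P(Y=2) = 11/52, P(X|Y=2) = (2/11, 1/11, 8/11) → H(X|Y=2) = 1.09580
  Y=3: P(Y=3) = 1/26, P(X|Y=3) = (1/2, 0, 1/2) → H(X|Y=3) = 1.00000
H(X|Y) = (4/13)·1.00000 + (23/52)·1.12118 + (11/52)·1.09580 + (1/26)·1.00000 = 1.07386 bits

I(X;Y) = H(X) - H(X|Y) = 1.50204 - 1.07386 = 0.4282 bits

Cross-check via I(X;Y) = H(X) + H(Y) - H(X,Y): computing H(Y) from the column sums and H(X,Y) from the 12 cells in the same way gives H(Y) = 1.69860 bits and H(X,Y) = 2.77246 bits, so
I(X;Y) = 1.50204 + 1.69860 - 2.77246 = 0.4282 bits ✓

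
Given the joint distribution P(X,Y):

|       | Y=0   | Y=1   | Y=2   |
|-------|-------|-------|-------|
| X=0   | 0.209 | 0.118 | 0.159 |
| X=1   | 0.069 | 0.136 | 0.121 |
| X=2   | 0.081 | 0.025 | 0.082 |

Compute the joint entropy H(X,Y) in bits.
3.0065 bits

H(X,Y) = -Σ_{x,y} P(x,y) log₂ P(x,y). Per-cell terms -P(x,y)·log₂P(x,y):
  X=0: 0.47201, 0.36381, 0.42181
  X=1: 0.26615, 0.39145, 0.36868
  X=2: 0.29370, 0.13305, 0.29588
Sum of the 9 terms: H(X,Y) = 3.0065 bits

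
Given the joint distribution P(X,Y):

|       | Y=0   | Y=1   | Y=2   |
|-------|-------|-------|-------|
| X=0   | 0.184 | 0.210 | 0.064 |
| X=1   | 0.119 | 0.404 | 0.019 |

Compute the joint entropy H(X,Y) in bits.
2.1783 bits

H(X,Y) = -Σ_{x,y} P(x,y) log₂ P(x,y). Per-cell terms -P(x,y)·log₂P(x,y):
  X=0: 0.4494, 0.4728, 0.2538
  X=1: 0.3654, 0.5283, 0.1086
Sum of the 6 terms: H(X,Y) = 2.1783 bits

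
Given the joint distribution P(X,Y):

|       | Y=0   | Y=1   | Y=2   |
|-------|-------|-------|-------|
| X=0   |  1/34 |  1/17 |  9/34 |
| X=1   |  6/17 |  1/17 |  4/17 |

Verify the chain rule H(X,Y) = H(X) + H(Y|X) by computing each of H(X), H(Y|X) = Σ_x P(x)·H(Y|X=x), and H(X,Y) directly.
H(X) = 0.9367 bits, H(Y|X) = 1.2229 bits, H(X,Y) = 2.1596 bits

Marginal of X (row sums):
  P(X=0) = 1/34 + 1/17 + 9/34 = 6/17
  P(X=1) = 6/17 + 1/17 + 4/17 = 11/17
H(X) = -[(6/17)·log₂(6/17) + (11/17)·log₂(11/17)]
  = 0.530294 + 0.406373 = 0.9367 bits

H(Y|X) = Σ_x P(x)·H(Y|X=x):
  X=0: P(X=0) = 6/17, P(Y|X=0) = (1/12, 1/6, 3/4) → H(Y|X=0) = 1.040852
  X=1: P(X=1) = 11/17, P(Y|X=1) = (6/11, 1/11, 4/11) → H(Y|X=1) = 1.322179
H(Y|X) = (6/17)·1.040852 + (11/17)·1.322179 = 1.2229 bits

H(X,Y) = -Σ_{x,y} P(x,y) log₂ P(x,y). Per-cell terms -P(x,y)·log₂P(x,y):
  X=0: 0.149631, 0.240439, 0.507584
  X=1: 0.530294, 0.240439, 0.491168
Sum of the 6 terms: H(X,Y) = 2.1596 bits

Chain rule check:
  H(X) + H(Y|X) = 0.9367 + 1.2229 = 2.1596 bits
  H(X,Y) = 2.1596 bits
✓ Chain rule verified.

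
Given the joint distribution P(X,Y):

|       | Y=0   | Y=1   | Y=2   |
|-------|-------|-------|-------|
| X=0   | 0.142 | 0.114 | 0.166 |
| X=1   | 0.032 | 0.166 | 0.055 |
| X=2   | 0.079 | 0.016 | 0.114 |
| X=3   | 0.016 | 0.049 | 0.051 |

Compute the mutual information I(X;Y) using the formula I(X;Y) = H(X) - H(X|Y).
0.1531 bits

I(X;Y) = H(X) - H(X|Y)

Marginal of X (row sums):
  P(X=0) = 0.142 + 0.114 + 0.166 = 0.422
  P(X=1) = 0.032 + 0.166 + 0.055 = 0.253
  P(X=2) = 0.079 + 0.016 + 0.114 = 0.209
  P(X=3) = 0.016 + 0.049 + 0.051 = 0.116
H(X) = -[0.422·log₂(0.422) + 0.253·log₂(0.253) + 0.209·log₂(0.209) + 0.116·log₂(0.116)]
  = 0.525257 + 0.501646 + 0.472011 + 0.360505 = 1.85942 bits

Marginal of Y (column sums):
  P(Y=0) = 0.142 + 0.032 + 0.079 + 0.016 = 0.269
  P(Y=1) = 0.114 + 0.166 + 0.016 + 0.049 = 0.345
  P(Y=2) = 0.166 + 0.055 + 0.114 + 0.051 = 0.386
H(X|Y) = Σ_y P(y)·H(X|Y=y):
  Y=0: P(Y=0) = 0.269, P(X|Y=0) = (142/269, 32/269, 79/269, 16/269) → H(X|Y=0) = 1.613236
  Y=1: P(Y=1) = 0.345, P(X|Y=1) = (38/115, 166/345, 16/345, 49/345) → H(X|Y=1) = 1.641100
  Y=2: P(Y=2) = 0.386, P(X|Y=2) = (83/193, 55/386, 57/193, 51/386) → H(X|Y=2) = 1.829570
H(X|Y) = 0.269·1.613236 + 0.345·1.641100 + 0.386·1.829570 = 1.70635 bits

I(X;Y) = H(X) - H(X|Y) = 1.85942 - 1.70635 = 0.1531 bits

Cross-check via I(X;Y) = H(X) + H(Y) - H(X,Y): computing H(Y) from the column sums and H(X,Y) from the 12 cells in the same way gives H(Y) = 1.56937 bits and H(X,Y) = 3.27572 bits, so
I(X;Y) = 1.85942 + 1.56937 - 3.27572 = 0.1531 bits ✓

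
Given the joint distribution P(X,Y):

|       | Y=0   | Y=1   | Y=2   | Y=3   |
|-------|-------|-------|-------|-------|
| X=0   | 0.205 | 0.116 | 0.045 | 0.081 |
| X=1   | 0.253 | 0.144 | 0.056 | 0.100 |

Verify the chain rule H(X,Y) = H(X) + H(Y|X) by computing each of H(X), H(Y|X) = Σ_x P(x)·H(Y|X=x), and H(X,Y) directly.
H(X) = 0.9919 bits, H(Y|X) = 1.8017 bits, H(X,Y) = 2.7935 bits

Marginal of X (row sums):
  P(X=0) = 0.205 + 0.116 + 0.045 + 0.081 = 0.447
  P(X=1) = 0.253 + 0.144 + 0.056 + 0.100 = 0.553
H(X) = -[0.447·log₂(0.447) + 0.553·log₂(0.553)]
  = 0.51926 + 0.47262 = 0.9919 bits

H(Y|X) = Σ_x P(x)·H(Y|X=x):
  X=0: P(X=0) = 0.447, P(Y|X=0) = (205/447, 116/447, 15/149, 27/149) → H(Y|X=0) = 1.80082
  X=1: P(X=1) = 0.553, P(Y|X=1) = (253/553, 144/553, 8/79, 100/553) → H(Y|X=1) = 1.80234
H(Y|X) = 0.447·1.80082 + 0.553·1.80234 = 1.8017 bits

H(X,Y) = -Σ_{x,y} P(x,y) log₂ P(x,y). Per-cell terms -P(x,y)·log₂P(x,y):
  X=0: 0.46869, 0.36051, 0.20133, 0.29370
  X=1: 0.50165, 0.40260, 0.23287, 0.33219
Sum of the 8 terms: H(X,Y) = 2.7935 bits

Chain rule check:
  H(X) + H(Y|X) = 0.9919 + 1.8017 = 2.7936 bits
  H(X,Y) = 2.7935 bits
✓ Chain rule verified (Δ = 0.0001 is 4-dp rounding noise: each of the three values was rounded independently).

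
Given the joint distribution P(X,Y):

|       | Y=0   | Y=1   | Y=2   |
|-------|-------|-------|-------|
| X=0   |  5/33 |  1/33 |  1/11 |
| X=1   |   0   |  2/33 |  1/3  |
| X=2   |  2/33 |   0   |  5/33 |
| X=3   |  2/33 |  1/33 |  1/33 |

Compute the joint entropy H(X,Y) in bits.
2.8617 bits

H(X,Y) = -Σ_{x,y} P(x,y) log₂ P(x,y). Per-cell terms -P(x,y)·log₂P(x,y):
  X=0: 0.41249, 0.15286, 0.31449
  X=1: 0.00000, 0.24511, 0.52832
  X=2: 0.24511, 0.00000, 0.41249
  X=3: 0.24511, 0.15286, 0.15286
  (cells with P = 0 contribute 0)
Sum of the 12 terms: H(X,Y) = 2.8617 bits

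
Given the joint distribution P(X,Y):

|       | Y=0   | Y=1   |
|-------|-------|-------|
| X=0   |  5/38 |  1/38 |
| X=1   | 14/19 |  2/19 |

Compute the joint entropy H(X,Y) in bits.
1.1896 bits

H(X,Y) = -Σ_{x,y} P(x,y) log₂ P(x,y). Per-cell terms -P(x,y)·log₂P(x,y):
  X=0: 0.3850, 0.1381
  X=1: 0.3246, 0.3419
Sum of the 4 terms: H(X,Y) = 1.1896 bits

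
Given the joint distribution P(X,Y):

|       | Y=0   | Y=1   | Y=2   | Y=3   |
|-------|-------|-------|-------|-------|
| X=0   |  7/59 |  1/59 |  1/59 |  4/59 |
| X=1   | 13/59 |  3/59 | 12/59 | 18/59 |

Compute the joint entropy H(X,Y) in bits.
2.5167 bits

H(X,Y) = -Σ_{x,y} P(x,y) log₂ P(x,y). Per-cell terms -P(x,y)·log₂P(x,y):
  X=0: 0.36486, 0.09971, 0.09971, 0.26323
  X=1: 0.48082, 0.21853, 0.46732, 0.52252
Sum of the 8 terms: H(X,Y) = 2.5167 bits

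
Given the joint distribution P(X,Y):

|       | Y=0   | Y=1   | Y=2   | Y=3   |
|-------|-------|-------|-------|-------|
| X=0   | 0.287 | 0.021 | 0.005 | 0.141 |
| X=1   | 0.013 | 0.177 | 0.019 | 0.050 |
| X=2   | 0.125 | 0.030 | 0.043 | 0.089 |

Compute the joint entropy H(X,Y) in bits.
2.9516 bits

H(X,Y) = -Σ_{x,y} P(x,y) log₂ P(x,y). Per-cell terms -P(x,y)·log₂P(x,y):
  X=0: 0.51685, 0.11704, 0.03822, 0.39850
  X=1: 0.08145, 0.44218, 0.10864, 0.21610
  X=2: 0.37500, 0.15177, 0.19520, 0.31061
Sum of the 12 terms: H(X,Y) = 2.9516 bits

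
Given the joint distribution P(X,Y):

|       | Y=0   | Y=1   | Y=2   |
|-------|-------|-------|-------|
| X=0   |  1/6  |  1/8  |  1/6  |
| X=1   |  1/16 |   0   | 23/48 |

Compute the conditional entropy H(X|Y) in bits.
0.7258 bits

H(X|Y) = H(X,Y) - H(Y)

H(X,Y) = -Σ_{x,y} P(x,y) log₂ P(x,y). Per-cell terms -P(x,y)·log₂P(x,y):
  X=0: 0.430827, 0.375000, 0.430827
  X=1: 0.250000, 0.000000, 0.508588
  (cells with P = 0 contribute 0)
Sum of the 6 terms: H(X,Y) = 1.99524 bits

Marginal of Y (column sums):
  P(Y=0) = 1/6 + 1/16 = 11/48
  P(Y=1) = 1/8 + 0 = 1/8
  P(Y=2) = 1/6 + 23/48 = 31/48
H(Y) = -[(11/48)·log₂(11/48) + (1/8)·log₂(1/8) + (31/48)·log₂(31/48)]
  = 0.487101 + 0.375000 + 0.407370 = 1.26947 bits

H(X|Y) = H(X,Y) - H(Y) = 1.99524 - 1.26947 = 0.7258 bits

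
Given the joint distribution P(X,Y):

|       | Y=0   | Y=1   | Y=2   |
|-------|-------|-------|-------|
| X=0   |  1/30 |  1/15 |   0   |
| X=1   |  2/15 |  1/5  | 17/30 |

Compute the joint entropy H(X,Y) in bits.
1.7403 bits

H(X,Y) = -Σ_{x,y} P(x,y) log₂ P(x,y). Per-cell terms -P(x,y)·log₂P(x,y):
  X=0: 0.16356, 0.26046, 0.00000
  X=1: 0.38759, 0.46439, 0.46434
  (cells with P = 0 contribute 0)
Sum of the 6 terms: H(X,Y) = 1.7403 bits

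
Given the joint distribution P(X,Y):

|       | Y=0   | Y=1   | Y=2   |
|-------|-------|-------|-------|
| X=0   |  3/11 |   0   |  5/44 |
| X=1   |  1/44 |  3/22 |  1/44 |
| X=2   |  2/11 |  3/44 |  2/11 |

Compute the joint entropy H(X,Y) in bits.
2.6664 bits

H(X,Y) = -Σ_{x,y} P(x,y) log₂ P(x,y). Per-cell terms -P(x,y)·log₂P(x,y):
  X=0: 0.51122, 0.00000, 0.35653
  X=1: 0.12408, 0.39197, 0.12408
  X=2: 0.44717, 0.26417, 0.44717
  (cells with P = 0 contribute 0)
Sum of the 9 terms: H(X,Y) = 2.6664 bits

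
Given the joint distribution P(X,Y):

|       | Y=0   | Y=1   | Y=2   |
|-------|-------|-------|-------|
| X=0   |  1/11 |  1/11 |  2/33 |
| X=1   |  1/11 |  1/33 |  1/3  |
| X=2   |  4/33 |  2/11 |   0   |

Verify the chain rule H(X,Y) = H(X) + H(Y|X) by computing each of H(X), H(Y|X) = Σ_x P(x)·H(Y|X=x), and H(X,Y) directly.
H(X) = 1.5346 bits, H(Y|X) = 1.1513 bits, H(X,Y) = 2.6860 bits

Marginal of X (row sums):
  P(X=0) = 1/11 + 1/11 + 2/33 = 8/33
  P(X=1) = 1/11 + 1/33 + 1/3 = 5/11
  P(X=2) = 4/33 + 2/11 + 0 = 10/33
H(X) = -[(8/33)·log₂(8/33) + (5/11)·log₂(5/11) + (10/33)·log₂(10/33)]
  = 0.495611 + 0.517047 + 0.521959 = 1.5346 bits

H(Y|X) = Σ_x P(x)·H(Y|X=x):
  X=0: P(X=0) = 8/33, P(Y|X=0) = (3/8, 3/8, 1/4) → H(Y|X=0) = 1.561278
  X=1: P(X=1) = 5/11, P(Y|X=1) = (1/5, 1/15, 11/15) → H(Y|X=1) = 1.052982
  X=2: P(X=2) = 10/33, P(Y|X=2) = (2/5, 3/5, 0) → H(Y|X=2) = 0.970951
H(Y|X) = (8/33)·1.561278 + (5/11)·1.052982 + (10/33)·0.970951 = 1.1513 bits

H(X,Y) = -Σ_{x,y} P(x,y) log₂ P(x,y). Per-cell terms -P(x,y)·log₂P(x,y):
  X=0: 0.314494, 0.314494, 0.245115
  X=1: 0.314494, 0.152860, 0.528321
  X=2: 0.369017, 0.447169, 0.000000
  (cells with P = 0 contribute 0)
Sum of the 9 terms: H(X,Y) = 2.6860 bits

Chain rule check:
  H(X) + H(Y|X) = 1.5346 + 1.1513 = 2.6859 bits
  H(X,Y) = 2.6860 bits
✓ Chain rule verified (Δ = 0.0001 is 4-dp rounding noise: each of the three values was rounded independently).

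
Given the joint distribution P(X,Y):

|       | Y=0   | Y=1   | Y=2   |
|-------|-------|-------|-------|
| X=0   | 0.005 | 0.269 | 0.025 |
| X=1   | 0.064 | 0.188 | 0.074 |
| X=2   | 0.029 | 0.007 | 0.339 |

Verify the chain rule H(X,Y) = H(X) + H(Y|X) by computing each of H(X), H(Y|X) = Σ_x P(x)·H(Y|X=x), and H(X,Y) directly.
H(X) = 1.5786 bits, H(Y|X) = 0.8146 bits, H(X,Y) = 2.3932 bits

Marginal of X (row sums):
  P(X=0) = 0.005 + 0.269 + 0.025 = 0.299
  P(X=1) = 0.064 + 0.188 + 0.074 = 0.326
  P(X=2) = 0.029 + 0.007 + 0.339 = 0.375
H(X) = -[0.299·log₂(0.299) + 0.326·log₂(0.326) + 0.375·log₂(0.375)]
  = 0.5208 + 0.5272 + 0.5306 = 1.5786 bits

H(Y|X) = Σ_x P(x)·H(Y|X=x):
  X=0: P(X=0) = 0.299, P(Y|X=0) = (5/299, 269/299, 25/299) → H(Y|X=0) = 0.5353
  X=1: P(X=1) = 0.326, P(Y|X=1) = (32/163, 94/163, 37/163) → H(Y|X=1) = 1.4047
  X=2: P(X=2) = 0.375, P(Y|X=2) = (29/375, 7/375, 113/125) → H(Y|X=2) = 0.5244
H(Y|X) = 0.299·0.5353 + 0.326·1.4047 + 0.375·0.5244 = 0.8146 bits

H(X,Y) = -Σ_{x,y} P(x,y) log₂ P(x,y). Per-cell terms -P(x,y)·log₂P(x,y):
  X=0: 0.0382, 0.5096, 0.1330
  X=1: 0.2538, 0.4533, 0.2780
  X=2: 0.1481, 0.0501, 0.5291
Sum of the 9 terms: H(X,Y) = 2.3932 bits

Chain rule check:
  H(X) + H(Y|X) = 1.5786 + 0.8146 = 2.3932 bits
  H(X,Y) = 2.3932 bits
✓ Chain rule verified.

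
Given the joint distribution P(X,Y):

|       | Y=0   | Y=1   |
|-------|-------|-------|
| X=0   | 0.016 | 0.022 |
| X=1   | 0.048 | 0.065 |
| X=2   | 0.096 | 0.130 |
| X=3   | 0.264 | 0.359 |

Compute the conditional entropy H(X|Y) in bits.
1.4450 bits

H(X|Y) = H(X,Y) - H(Y)

H(X,Y) = -Σ_{x,y} P(x,y) log₂ P(x,y). Per-cell terms -P(x,y)·log₂P(x,y):
  X=0: 0.095453, 0.121140
  X=1: 0.210279, 0.256322
  X=2: 0.324559, 0.382644
  X=3: 0.507247, 0.530582
Sum of the 8 terms: H(X,Y) = 2.42823 bits

Marginal of Y (column sums):
  P(Y=0) = 0.016 + 0.048 + 0.096 + 0.264 = 0.424
  P(Y=1) = 0.022 + 0.065 + 0.130 + 0.359 = 0.576
H(Y) = -[0.424·log₂(0.424) + 0.576·log₂(0.576)]
  = 0.524854 + 0.458415 = 0.98327 bits

H(X|Y) = H(X,Y) - H(Y) = 2.42823 - 0.98327 = 1.4450 bits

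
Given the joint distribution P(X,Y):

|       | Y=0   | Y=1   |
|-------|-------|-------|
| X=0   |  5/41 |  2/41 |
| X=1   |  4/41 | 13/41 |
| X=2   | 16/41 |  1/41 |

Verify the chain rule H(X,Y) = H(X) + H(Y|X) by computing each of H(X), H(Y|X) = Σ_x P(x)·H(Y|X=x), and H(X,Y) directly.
H(X) = 1.4886 bits, H(Y|X) = 0.6076 bits, H(X,Y) = 2.0962 bits

Marginal of X (row sums):
  P(X=0) = 5/41 + 2/41 = 7/41
  P(X=1) = 4/41 + 13/41 = 17/41
  P(X=2) = 16/41 + 1/41 = 17/41
H(X) = -[(7/41)·log₂(7/41) + (17/41)·log₂(17/41) + (17/41)·log₂(17/41)]
  = 0.43540 + 0.52662 + 0.52662 = 1.4886 bits

H(Y|X) = Σ_x P(x)·H(Y|X=x):
  X=0: P(X=0) = 7/41, P(Y|X=0) = (5/7, 2/7) → H(Y|X=0) = 0.86312
  X=1: P(X=1) = 17/41, P(Y|X=1) = (4/17, 13/17) → H(Y|X=1) = 0.78713
  X=2: P(X=2) = 17/41, P(Y|X=2) = (16/17, 1/17) → H(Y|X=2) = 0.32276
H(Y|X) = (7/41)·0.86312 + (17/41)·0.78713 + (17/41)·0.32276 = 0.6076 bits

H(X,Y) = -Σ_{x,y} P(x,y) log₂ P(x,y). Per-cell terms -P(x,y)·log₂P(x,y):
  X=0: 0.37020, 0.21256
  X=1: 0.32757, 0.52543
  X=2: 0.52978, 0.13067
Sum of the 6 terms: H(X,Y) = 2.0962 bits

Chain rule check:
  H(X) + H(Y|X) = 1.4886 + 0.6076 = 2.0962 bits
  H(X,Y) = 2.0962 bits
✓ Chain rule verified.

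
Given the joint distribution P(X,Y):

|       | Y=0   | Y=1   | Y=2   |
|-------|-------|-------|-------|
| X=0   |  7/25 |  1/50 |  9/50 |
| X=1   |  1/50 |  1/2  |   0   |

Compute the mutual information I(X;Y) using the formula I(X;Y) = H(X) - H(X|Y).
0.7705 bits

I(X;Y) = H(X) - H(X|Y)

Marginal of X (row sums):
  P(X=0) = 7/25 + 1/50 + 9/50 = 12/25
  P(X=1) = 1/50 + 1/2 + 0 = 13/25
H(X) = -[(12/25)·log₂(12/25) + (13/25)·log₂(13/25)]
  = 0.50827 + 0.49058 = 0.99885 bits

Marginal of Y (column sums):
  P(Y=0) = 7/25 + 1/50 = 3/10
  P(Y=1) = 1/50 + 1/2 = 13/25
  P(Y=2) = 9/50 + 0 = 9/50
H(X|Y) = Σ_y P(y)·H(X|Y=y):
  Y=0: P(Y=0) = 3/10, P(X|Y=0) = (14/15, 1/15) → H(X|Y=0) = 0.35336
  Y=1: P(Y=1) = 13/25, P(X|Y=1) = (1/26, 25/26) → H(X|Y=1) = 0.23519
  Y=2: P(Y=2) = 9/50, P(X|Y=2) = (1, 0) → H(X|Y=2) = 0.00000
H(X|Y) = (3/10)·0.35336 + (13/25)·0.23519 + (9/50)·0.00000 = 0.22831 bits

I(X;Y) = H(X) - H(X|Y) = 0.99885 - 0.22831 = 0.7705 bits

Cross-check via I(X;Y) = H(X) + H(Y) - H(X,Y): computing H(Y) from the column sums and H(X,Y) from the 6 cells in the same way gives H(Y) = 1.45697 bits and H(X,Y) = 1.68528 bits, so
I(X;Y) = 0.99885 + 1.45697 - 1.68528 = 0.7705 bits ✓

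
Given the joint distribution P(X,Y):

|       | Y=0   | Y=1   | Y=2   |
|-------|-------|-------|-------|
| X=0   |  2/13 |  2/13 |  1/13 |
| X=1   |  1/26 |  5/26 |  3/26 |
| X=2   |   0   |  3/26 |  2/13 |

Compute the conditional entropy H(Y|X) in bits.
1.3185 bits

H(Y|X) = H(X,Y) - H(X)

H(X,Y) = -Σ_{x,y} P(x,y) log₂ P(x,y). Per-cell terms -P(x,y)·log₂P(x,y):
  X=0: 0.41545, 0.41545, 0.28465
  X=1: 0.18079, 0.45741, 0.35948
  X=2: 0.00000, 0.35948, 0.41545
  (cells with P = 0 contribute 0)
Sum of the 9 terms: H(X,Y) = 2.8882 bits

Marginal of X (row sums):
  P(X=0) = 2/13 + 2/13 + 1/13 = 5/13
  P(X=1) = 1/26 + 5/26 + 3/26 = 9/26
  P(X=2) = 0 + 3/26 + 2/13 = 7/26
H(X) = -[(5/13)·log₂(5/13) + (9/26)·log₂(9/26) + (7/26)·log₂(7/26)]
  = 0.53020 + 0.52979 + 0.50968 = 1.5697 bits

H(Y|X) = H(X,Y) - H(X) = 2.8882 - 1.5697 = 1.3185 bits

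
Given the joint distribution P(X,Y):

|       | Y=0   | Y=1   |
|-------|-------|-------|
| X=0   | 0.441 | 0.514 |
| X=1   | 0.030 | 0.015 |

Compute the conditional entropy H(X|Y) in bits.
0.2595 bits

H(X|Y) = H(X,Y) - H(Y)

H(X,Y) = -Σ_{x,y} P(x,y) log₂ P(x,y). Per-cell terms -P(x,y)·log₂P(x,y):
  X=0: 0.5209, 0.4935
  X=1: 0.1518, 0.0909
Sum of the 4 terms: H(X,Y) = 1.2571 bits

Marginal of Y (column sums):
  P(Y=0) = 0.441 + 0.030 = 0.471
  P(Y=1) = 0.514 + 0.015 = 0.529
H(Y) = -[0.471·log₂(0.471) + 0.529·log₂(0.529)]
  = 0.5116 + 0.4860 = 0.9976 bits

H(X|Y) = H(X,Y) - H(Y) = 1.2571 - 0.9976 = 0.2595 bits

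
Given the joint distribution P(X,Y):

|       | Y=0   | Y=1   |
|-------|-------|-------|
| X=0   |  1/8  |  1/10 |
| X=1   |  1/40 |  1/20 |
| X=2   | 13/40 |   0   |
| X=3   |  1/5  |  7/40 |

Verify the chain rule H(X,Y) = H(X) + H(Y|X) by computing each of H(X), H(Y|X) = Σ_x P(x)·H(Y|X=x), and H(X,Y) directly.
H(X) = 1.8221 bits, H(Y|X) = 0.6657 bits, H(X,Y) = 2.4878 bits

Marginal of X (row sums):
  P(X=0) = 1/8 + 1/10 = 9/40
  P(X=1) = 1/40 + 1/20 = 3/40
  P(X=2) = 13/40 + 0 = 13/40
  P(X=3) = 1/5 + 7/40 = 3/8
H(X) = -[(9/40)·log₂(9/40) + (3/40)·log₂(3/40) + (13/40)·log₂(13/40) + (3/8)·log₂(3/8)]
  = 0.4842 + 0.2803 + 0.5270 + 0.5306 = 1.8221 bits

H(Y|X) = Σ_x P(x)·H(Y|X=x):
  X=0: P(X=0) = 9/40, P(Y|X=0) = (5/9, 4/9) → H(Y|X=0) = 0.9911
  X=1: P(X=1) = 3/40, P(Y|X=1) = (1/3, 2/3) → H(Y|X=1) = 0.9183
  X=2: P(X=2) = 13/40, P(Y|X=2) = (1, 0) → H(Y|X=2) = 0.0000
  X=3: P(X=3) = 3/8, P(Y|X=3) = (8/15, 7/15) → H(Y|X=3) = 0.9968
H(Y|X) = (9/40)·0.9911 + (3/40)·0.9183 + (13/40)·0.0000 + (3/8)·0.9968 = 0.6657 bits

H(X,Y) = -Σ_{x,y} P(x,y) log₂ P(x,y). Per-cell terms -P(x,y)·log₂P(x,y):
  X=0: 0.3750, 0.3322
  X=1: 0.1330, 0.2161
  X=2: 0.5270, 0.0000
  X=3: 0.4644, 0.4401
  (cells with P = 0 contribute 0)
Sum of the 8 terms: H(X,Y) = 2.4878 bits

Chain rule check:
  H(X) + H(Y|X) = 1.8221 + 0.6657 = 2.4878 bits
  H(X,Y) = 2.4878 bits
✓ Chain rule verified.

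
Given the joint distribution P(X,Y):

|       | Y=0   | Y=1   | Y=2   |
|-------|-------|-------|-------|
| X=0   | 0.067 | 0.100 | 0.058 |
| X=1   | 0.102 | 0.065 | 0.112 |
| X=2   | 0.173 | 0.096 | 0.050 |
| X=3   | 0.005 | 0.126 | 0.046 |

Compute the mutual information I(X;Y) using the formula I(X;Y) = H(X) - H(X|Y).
0.1588 bits

I(X;Y) = H(X) - H(X|Y)

Marginal of X (row sums):
  P(X=0) = 0.067 + 0.100 + 0.058 = 0.225
  P(X=1) = 0.102 + 0.065 + 0.112 = 0.279
  P(X=2) = 0.173 + 0.096 + 0.050 = 0.319
  P(X=3) = 0.005 + 0.126 + 0.046 = 0.177
H(X) = -[0.225·log₂(0.225) + 0.279·log₂(0.279) + 0.319·log₂(0.319) + 0.177·log₂(0.177)]
  = 0.4842007 + 0.5138240 + 0.5258306 + 0.4421776 = 1.966033 bits

Marginal of Y (column sums):
  P(Y=0) = 0.067 + 0.102 + 0.173 + 0.005 = 0.347
  P(Y=1) = 0.100 + 0.065 + 0.096 + 0.126 = 0.387
  P(Y=2) = 0.058 + 0.112 + 0.050 + 0.046 = 0.266
H(X|Y) = Σ_y P(y)·H(X|Y=y):
  Y=0: P(Y=0) = 0.347, P(X|Y=0) = (67/347, 102/347, 173/347, 5/347) → H(X|Y=0) = 1.5661242
  Y=1: P(Y=1) = 0.387, P(X|Y=1) = (100/387, 65/387, 32/129, 14/43) → H(X|Y=1) = 1.9627706
  Y=2: P(Y=2) = 0.266, P(X|Y=2) = (29/133, 8/19, 25/133, 23/133) → H(X|Y=2) = 1.8956459
H(X|Y) = 0.347·1.5661242 + 0.387·1.9627706 + 0.266·1.8956459 = 1.807279 bits

I(X;Y) = H(X) - H(X|Y) = 1.966033 - 1.807279 = 0.1588 bits

Cross-check via I(X;Y) = H(X) + H(Y) - H(X,Y): computing H(Y) from the column sums and H(X,Y) from the 12 cells in the same way gives H(Y) = 1.568093 bits and H(X,Y) = 3.375372 bits, so
I(X;Y) = 1.966033 + 1.568093 - 3.375372 = 0.1588 bits ✓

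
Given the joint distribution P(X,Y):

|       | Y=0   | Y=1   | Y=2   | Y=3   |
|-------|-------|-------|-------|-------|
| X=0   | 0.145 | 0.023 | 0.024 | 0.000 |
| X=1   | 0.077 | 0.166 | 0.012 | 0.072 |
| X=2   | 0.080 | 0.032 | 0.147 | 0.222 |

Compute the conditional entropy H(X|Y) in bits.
1.0915 bits

H(X|Y) = H(X,Y) - H(Y)

H(X,Y) = -Σ_{x,y} P(x,y) log₂ P(x,y). Per-cell terms -P(x,y)·log₂P(x,y):
  X=0: 0.4040, 0.1252, 0.1291, 0.0000
  X=1: 0.2848, 0.4301, 0.0766, 0.2733
  X=2: 0.2915, 0.1589, 0.4066, 0.4820
  (cells with P = 0 contribute 0)
Sum of the 12 terms: H(X,Y) = 3.0621 bits

Marginal of Y (column sums):
  P(Y=0) = 0.145 + 0.077 + 0.080 = 0.302
  P(Y=1) = 0.023 + 0.166 + 0.032 = 0.221
  P(Y=2) = 0.024 + 0.012 + 0.147 = 0.183
  P(Y=3) = 0.000 + 0.072 + 0.222 = 0.294
H(Y) = -[0.302·log₂(0.302) + 0.221·log₂(0.221) + 0.183·log₂(0.183) + 0.294·log₂(0.294)]
  = 0.5217 + 0.4813 + 0.4484 + 0.5192 = 1.9706 bits

H(X|Y) = H(X,Y) - H(Y) = 3.0621 - 1.9706 = 1.0915 bits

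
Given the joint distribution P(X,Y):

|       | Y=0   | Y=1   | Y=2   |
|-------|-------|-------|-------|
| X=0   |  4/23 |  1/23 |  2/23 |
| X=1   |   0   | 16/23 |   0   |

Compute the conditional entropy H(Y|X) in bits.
0.4196 bits

H(Y|X) = H(X,Y) - H(X)

H(X,Y) = -Σ_{x,y} P(x,y) log₂ P(x,y). Per-cell terms -P(x,y)·log₂P(x,y):
  X=0: 0.438880, 0.196677, 0.306397
  X=1: 0.000000, 0.364217, 0.000000
  (cells with P = 0 contribute 0)
Sum of the 6 terms: H(X,Y) = 1.30617 bits

Marginal of X (row sums):
  P(X=0) = 4/23 + 1/23 + 2/23 = 7/23
  P(X=1) = 0 + 16/23 + 0 = 16/23
H(X) = -[(7/23)·log₂(7/23) + (16/23)·log₂(16/23)]
  = 0.522324 + 0.364217 = 0.88654 bits

H(Y|X) = H(X,Y) - H(X) = 1.30617 - 0.88654 = 0.4196 bits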